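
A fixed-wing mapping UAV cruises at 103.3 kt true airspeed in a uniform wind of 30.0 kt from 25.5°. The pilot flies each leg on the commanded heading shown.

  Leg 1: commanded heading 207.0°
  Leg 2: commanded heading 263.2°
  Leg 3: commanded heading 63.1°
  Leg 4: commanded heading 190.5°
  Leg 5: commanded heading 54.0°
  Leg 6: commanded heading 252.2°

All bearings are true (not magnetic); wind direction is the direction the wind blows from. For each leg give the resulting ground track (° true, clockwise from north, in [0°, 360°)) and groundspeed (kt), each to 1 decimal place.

Leg 1: heading 207.0°; drift -0.3° → track 206.7°, groundspeed 133.3 kt
Leg 2: heading 263.2°; drift -12.0° → track 251.2°, groundspeed 122.0 kt
Leg 3: heading 63.1°; drift +13.0° → track 76.1°, groundspeed 81.6 kt
Leg 4: heading 190.5°; drift +3.4° → track 193.9°, groundspeed 132.5 kt
Leg 5: heading 54.0°; drift +10.5° → track 64.5°, groundspeed 78.3 kt
Leg 6: heading 252.2°; drift -10.0° → track 242.2°, groundspeed 125.8 kt

Leg 1: track=206.7°, groundspeed=133.3 kt
Leg 2: track=251.2°, groundspeed=122.0 kt
Leg 3: track=76.1°, groundspeed=81.6 kt
Leg 4: track=193.9°, groundspeed=132.5 kt
Leg 5: track=64.5°, groundspeed=78.3 kt
Leg 6: track=242.2°, groundspeed=125.8 kt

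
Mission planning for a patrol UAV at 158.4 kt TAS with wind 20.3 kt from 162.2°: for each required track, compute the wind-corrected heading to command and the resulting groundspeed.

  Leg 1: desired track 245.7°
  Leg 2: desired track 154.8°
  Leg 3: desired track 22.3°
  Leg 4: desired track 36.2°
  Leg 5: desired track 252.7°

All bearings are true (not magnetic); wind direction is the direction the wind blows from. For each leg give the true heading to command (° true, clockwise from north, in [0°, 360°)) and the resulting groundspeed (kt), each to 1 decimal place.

Leg 1: desired track 245.7°; wind correction -7.3° → command heading 238.4°, groundspeed 154.8 kt
Leg 2: desired track 154.8°; wind correction +0.9° → command heading 155.7°, groundspeed 138.2 kt
Leg 3: desired track 22.3°; wind correction +4.7° → command heading 27.0°, groundspeed 173.4 kt
Leg 4: desired track 36.2°; wind correction +6.0° → command heading 42.2°, groundspeed 169.5 kt
Leg 5: desired track 252.7°; wind correction -7.4° → command heading 245.3°, groundspeed 157.3 kt

Leg 1: heading=238.4°, groundspeed=154.8 kt
Leg 2: heading=155.7°, groundspeed=138.2 kt
Leg 3: heading=27.0°, groundspeed=173.4 kt
Leg 4: heading=42.2°, groundspeed=169.5 kt
Leg 5: heading=245.3°, groundspeed=157.3 kt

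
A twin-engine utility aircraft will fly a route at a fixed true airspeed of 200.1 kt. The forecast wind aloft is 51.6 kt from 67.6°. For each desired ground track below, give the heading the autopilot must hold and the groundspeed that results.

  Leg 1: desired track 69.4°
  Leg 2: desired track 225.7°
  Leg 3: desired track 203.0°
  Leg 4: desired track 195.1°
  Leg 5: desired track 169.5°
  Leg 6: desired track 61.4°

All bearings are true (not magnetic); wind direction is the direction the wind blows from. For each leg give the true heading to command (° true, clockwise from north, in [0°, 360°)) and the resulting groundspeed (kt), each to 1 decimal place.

Leg 1: desired track 69.4°; wind correction -0.5° → command heading 68.9°, groundspeed 148.5 kt
Leg 2: desired track 225.7°; wind correction -5.5° → command heading 220.2°, groundspeed 247.0 kt
Leg 3: desired track 203.0°; wind correction -10.4° → command heading 192.6°, groundspeed 233.5 kt
Leg 4: desired track 195.1°; wind correction -11.8° → command heading 183.3°, groundspeed 227.3 kt
Leg 5: desired track 169.5°; wind correction -14.6° → command heading 154.9°, groundspeed 204.3 kt
Leg 6: desired track 61.4°; wind correction +1.6° → command heading 63.0°, groundspeed 148.7 kt

Leg 1: heading=68.9°, groundspeed=148.5 kt
Leg 2: heading=220.2°, groundspeed=247.0 kt
Leg 3: heading=192.6°, groundspeed=233.5 kt
Leg 4: heading=183.3°, groundspeed=227.3 kt
Leg 5: heading=154.9°, groundspeed=204.3 kt
Leg 6: heading=63.0°, groundspeed=148.7 kt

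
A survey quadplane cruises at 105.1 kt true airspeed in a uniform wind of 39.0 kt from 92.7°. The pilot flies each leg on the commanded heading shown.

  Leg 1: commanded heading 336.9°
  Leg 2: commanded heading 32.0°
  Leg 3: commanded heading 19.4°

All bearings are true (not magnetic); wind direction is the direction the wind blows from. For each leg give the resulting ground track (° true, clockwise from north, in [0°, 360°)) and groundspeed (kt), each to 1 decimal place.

Leg 1: heading 336.9°; drift -16.0° → track 320.9°, groundspeed 127.0 kt
Leg 2: heading 32.0°; drift -21.6° → track 10.4°, groundspeed 92.5 kt
Leg 3: heading 19.4°; drift -21.7° → track 357.7°, groundspeed 101.1 kt

Leg 1: track=320.9°, groundspeed=127.0 kt
Leg 2: track=10.4°, groundspeed=92.5 kt
Leg 3: track=357.7°, groundspeed=101.1 kt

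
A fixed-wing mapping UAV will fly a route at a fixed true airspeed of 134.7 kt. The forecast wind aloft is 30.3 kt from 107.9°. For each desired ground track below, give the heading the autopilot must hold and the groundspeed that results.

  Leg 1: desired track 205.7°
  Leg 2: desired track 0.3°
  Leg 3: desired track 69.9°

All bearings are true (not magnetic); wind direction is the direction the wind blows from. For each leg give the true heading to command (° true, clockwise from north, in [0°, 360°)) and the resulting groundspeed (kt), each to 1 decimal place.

Leg 1: heading=192.8°, groundspeed=135.4 kt
Leg 2: heading=12.7°, groundspeed=140.7 kt
Leg 3: heading=77.9°, groundspeed=109.5 kt

Leg 1: desired track 205.7°; wind correction -12.9° → command heading 192.8°, groundspeed 135.4 kt
Leg 2: desired track 0.3°; wind correction +12.4° → command heading 12.7°, groundspeed 140.7 kt
Leg 3: desired track 69.9°; wind correction +8.0° → command heading 77.9°, groundspeed 109.5 kt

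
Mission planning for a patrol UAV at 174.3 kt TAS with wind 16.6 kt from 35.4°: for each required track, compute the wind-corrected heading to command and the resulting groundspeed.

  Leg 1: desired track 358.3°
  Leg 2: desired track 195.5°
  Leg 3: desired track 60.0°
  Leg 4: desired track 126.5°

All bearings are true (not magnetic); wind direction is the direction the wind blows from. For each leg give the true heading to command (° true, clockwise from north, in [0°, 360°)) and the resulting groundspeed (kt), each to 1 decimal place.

Leg 1: desired track 358.3°; wind correction +3.3° → command heading 1.6°, groundspeed 160.8 kt
Leg 2: desired track 195.5°; wind correction -1.9° → command heading 193.6°, groundspeed 189.8 kt
Leg 3: desired track 60.0°; wind correction -2.3° → command heading 57.7°, groundspeed 159.1 kt
Leg 4: desired track 126.5°; wind correction -5.5° → command heading 121.0°, groundspeed 173.8 kt

Leg 1: heading=1.6°, groundspeed=160.8 kt
Leg 2: heading=193.6°, groundspeed=189.8 kt
Leg 3: heading=57.7°, groundspeed=159.1 kt
Leg 4: heading=121.0°, groundspeed=173.8 kt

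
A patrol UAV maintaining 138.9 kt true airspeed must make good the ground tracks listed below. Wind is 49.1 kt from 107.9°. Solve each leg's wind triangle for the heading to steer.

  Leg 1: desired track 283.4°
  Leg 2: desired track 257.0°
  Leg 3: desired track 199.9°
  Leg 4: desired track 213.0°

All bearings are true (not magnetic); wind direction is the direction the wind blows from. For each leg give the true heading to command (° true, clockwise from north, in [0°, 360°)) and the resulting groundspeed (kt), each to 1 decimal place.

Leg 1: heading=281.8°, groundspeed=187.8 kt
Leg 2: heading=246.5°, groundspeed=178.7 kt
Leg 3: heading=179.2°, groundspeed=131.7 kt
Leg 4: heading=193.0°, groundspeed=143.4 kt

Leg 1: desired track 283.4°; wind correction -1.6° → command heading 281.8°, groundspeed 187.8 kt
Leg 2: desired track 257.0°; wind correction -10.5° → command heading 246.5°, groundspeed 178.7 kt
Leg 3: desired track 199.9°; wind correction -20.7° → command heading 179.2°, groundspeed 131.7 kt
Leg 4: desired track 213.0°; wind correction -20.0° → command heading 193.0°, groundspeed 143.4 kt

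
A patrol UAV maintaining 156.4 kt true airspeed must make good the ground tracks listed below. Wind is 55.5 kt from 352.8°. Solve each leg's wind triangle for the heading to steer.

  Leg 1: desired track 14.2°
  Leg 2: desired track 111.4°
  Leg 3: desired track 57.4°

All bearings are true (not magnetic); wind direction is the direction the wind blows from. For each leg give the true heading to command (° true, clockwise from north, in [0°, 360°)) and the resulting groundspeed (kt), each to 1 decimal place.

Leg 1: desired track 14.2°; wind correction -7.4° → command heading 6.8°, groundspeed 103.4 kt
Leg 2: desired track 111.4°; wind correction -18.2° → command heading 93.2°, groundspeed 175.2 kt
Leg 3: desired track 57.4°; wind correction -18.7° → command heading 38.7°, groundspeed 124.3 kt

Leg 1: heading=6.8°, groundspeed=103.4 kt
Leg 2: heading=93.2°, groundspeed=175.2 kt
Leg 3: heading=38.7°, groundspeed=124.3 kt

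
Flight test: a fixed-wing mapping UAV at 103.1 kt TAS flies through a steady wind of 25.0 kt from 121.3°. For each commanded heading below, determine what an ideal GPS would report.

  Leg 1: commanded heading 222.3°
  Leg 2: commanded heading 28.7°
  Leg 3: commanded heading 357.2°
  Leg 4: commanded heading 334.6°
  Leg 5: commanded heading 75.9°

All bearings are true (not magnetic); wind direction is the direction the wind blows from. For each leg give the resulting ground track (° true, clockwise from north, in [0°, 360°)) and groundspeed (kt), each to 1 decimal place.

Leg 1: track=235.1°, groundspeed=110.6 kt
Leg 2: track=15.2°, groundspeed=107.2 kt
Leg 3: track=347.2°, groundspeed=118.9 kt
Leg 4: track=328.3°, groundspeed=124.8 kt
Leg 5: track=64.1°, groundspeed=87.4 kt

Leg 1: heading 222.3°; drift +12.8° → track 235.1°, groundspeed 110.6 kt
Leg 2: heading 28.7°; drift -13.5° → track 15.2°, groundspeed 107.2 kt
Leg 3: heading 357.2°; drift -10.0° → track 347.2°, groundspeed 118.9 kt
Leg 4: heading 334.6°; drift -6.3° → track 328.3°, groundspeed 124.8 kt
Leg 5: heading 75.9°; drift -11.8° → track 64.1°, groundspeed 87.4 kt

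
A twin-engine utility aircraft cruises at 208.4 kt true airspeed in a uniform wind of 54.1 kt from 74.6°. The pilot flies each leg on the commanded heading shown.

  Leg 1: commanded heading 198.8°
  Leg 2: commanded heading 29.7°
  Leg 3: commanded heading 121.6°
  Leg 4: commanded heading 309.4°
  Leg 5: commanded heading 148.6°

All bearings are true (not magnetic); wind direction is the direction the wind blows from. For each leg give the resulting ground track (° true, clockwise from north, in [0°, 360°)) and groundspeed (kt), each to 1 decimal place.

Leg 1: track=209.4°, groundspeed=243.0 kt
Leg 2: track=17.0°, groundspeed=174.3 kt
Leg 3: track=134.6°, groundspeed=176.0 kt
Leg 4: track=298.9°, groundspeed=243.6 kt
Leg 5: track=163.6°, groundspeed=200.4 kt

Leg 1: heading 198.8°; drift +10.6° → track 209.4°, groundspeed 243.0 kt
Leg 2: heading 29.7°; drift -12.7° → track 17.0°, groundspeed 174.3 kt
Leg 3: heading 121.6°; drift +13.0° → track 134.6°, groundspeed 176.0 kt
Leg 4: heading 309.4°; drift -10.5° → track 298.9°, groundspeed 243.6 kt
Leg 5: heading 148.6°; drift +15.0° → track 163.6°, groundspeed 200.4 kt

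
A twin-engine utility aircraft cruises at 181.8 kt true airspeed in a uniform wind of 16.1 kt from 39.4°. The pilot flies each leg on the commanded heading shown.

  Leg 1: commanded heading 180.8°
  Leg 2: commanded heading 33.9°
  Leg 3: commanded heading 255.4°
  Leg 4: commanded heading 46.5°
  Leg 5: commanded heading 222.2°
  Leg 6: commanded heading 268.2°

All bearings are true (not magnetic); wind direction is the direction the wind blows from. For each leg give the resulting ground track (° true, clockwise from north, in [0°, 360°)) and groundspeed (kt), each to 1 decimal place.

Leg 1: track=183.8°, groundspeed=194.6 kt
Leg 2: track=33.4°, groundspeed=165.8 kt
Leg 3: track=252.6°, groundspeed=195.1 kt
Leg 4: track=47.2°, groundspeed=165.8 kt
Leg 5: track=222.0°, groundspeed=197.9 kt
Leg 6: track=264.6°, groundspeed=192.8 kt

Leg 1: heading 180.8°; drift +3.0° → track 183.8°, groundspeed 194.6 kt
Leg 2: heading 33.9°; drift -0.5° → track 33.4°, groundspeed 165.8 kt
Leg 3: heading 255.4°; drift -2.8° → track 252.6°, groundspeed 195.1 kt
Leg 4: heading 46.5°; drift +0.7° → track 47.2°, groundspeed 165.8 kt
Leg 5: heading 222.2°; drift -0.2° → track 222.0°, groundspeed 197.9 kt
Leg 6: heading 268.2°; drift -3.6° → track 264.6°, groundspeed 192.8 kt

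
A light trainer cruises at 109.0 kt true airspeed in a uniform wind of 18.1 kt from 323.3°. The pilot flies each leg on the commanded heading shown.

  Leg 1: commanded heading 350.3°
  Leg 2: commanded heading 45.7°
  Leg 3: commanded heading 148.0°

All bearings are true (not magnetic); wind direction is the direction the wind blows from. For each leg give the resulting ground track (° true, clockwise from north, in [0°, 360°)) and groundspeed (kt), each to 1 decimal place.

Leg 1: heading 350.3°; drift +5.1° → track 355.4°, groundspeed 93.2 kt
Leg 2: heading 45.7°; drift +9.6° → track 55.3°, groundspeed 108.1 kt
Leg 3: heading 148.0°; drift -0.7° → track 147.3°, groundspeed 127.0 kt

Leg 1: track=355.4°, groundspeed=93.2 kt
Leg 2: track=55.3°, groundspeed=108.1 kt
Leg 3: track=147.3°, groundspeed=127.0 kt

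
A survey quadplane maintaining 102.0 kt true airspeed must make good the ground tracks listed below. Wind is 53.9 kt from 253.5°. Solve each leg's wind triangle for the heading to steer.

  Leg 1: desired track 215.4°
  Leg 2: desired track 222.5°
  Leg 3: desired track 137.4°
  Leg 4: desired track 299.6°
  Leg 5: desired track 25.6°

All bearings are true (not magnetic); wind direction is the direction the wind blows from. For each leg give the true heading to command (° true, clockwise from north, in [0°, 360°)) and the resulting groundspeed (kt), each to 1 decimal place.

Leg 1: desired track 215.4°; wind correction +19.0° → command heading 234.4°, groundspeed 54.0 kt
Leg 2: desired track 222.5°; wind correction +15.8° → command heading 238.3°, groundspeed 51.9 kt
Leg 3: desired track 137.4°; wind correction +28.3° → command heading 165.7°, groundspeed 113.5 kt
Leg 4: desired track 299.6°; wind correction -22.4° → command heading 277.2°, groundspeed 56.9 kt
Leg 5: desired track 25.6°; wind correction -23.1° → command heading 2.5°, groundspeed 130.0 kt

Leg 1: heading=234.4°, groundspeed=54.0 kt
Leg 2: heading=238.3°, groundspeed=51.9 kt
Leg 3: heading=165.7°, groundspeed=113.5 kt
Leg 4: heading=277.2°, groundspeed=56.9 kt
Leg 5: heading=2.5°, groundspeed=130.0 kt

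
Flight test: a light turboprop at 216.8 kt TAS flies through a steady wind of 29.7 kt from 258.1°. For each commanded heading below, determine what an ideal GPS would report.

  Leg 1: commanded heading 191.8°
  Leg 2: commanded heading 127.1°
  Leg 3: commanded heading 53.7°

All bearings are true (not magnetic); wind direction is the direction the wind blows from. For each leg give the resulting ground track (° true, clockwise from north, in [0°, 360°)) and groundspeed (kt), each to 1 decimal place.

Leg 1: heading 191.8°; drift -7.6° → track 184.2°, groundspeed 206.7 kt
Leg 2: heading 127.1°; drift -5.4° → track 121.7°, groundspeed 237.3 kt
Leg 3: heading 53.7°; drift +2.9° → track 56.6°, groundspeed 244.2 kt

Leg 1: track=184.2°, groundspeed=206.7 kt
Leg 2: track=121.7°, groundspeed=237.3 kt
Leg 3: track=56.6°, groundspeed=244.2 kt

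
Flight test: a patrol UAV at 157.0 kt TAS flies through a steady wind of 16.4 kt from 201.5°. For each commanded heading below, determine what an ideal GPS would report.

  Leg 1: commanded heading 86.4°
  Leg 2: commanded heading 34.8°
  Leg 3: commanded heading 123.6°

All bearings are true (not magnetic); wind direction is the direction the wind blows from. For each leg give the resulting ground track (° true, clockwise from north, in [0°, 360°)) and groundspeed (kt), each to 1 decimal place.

Leg 1: track=81.2°, groundspeed=164.6 kt
Leg 2: track=33.6°, groundspeed=173.0 kt
Leg 3: track=117.6°, groundspeed=154.4 kt

Leg 1: heading 86.4°; drift -5.2° → track 81.2°, groundspeed 164.6 kt
Leg 2: heading 34.8°; drift -1.2° → track 33.6°, groundspeed 173.0 kt
Leg 3: heading 123.6°; drift -6.0° → track 117.6°, groundspeed 154.4 kt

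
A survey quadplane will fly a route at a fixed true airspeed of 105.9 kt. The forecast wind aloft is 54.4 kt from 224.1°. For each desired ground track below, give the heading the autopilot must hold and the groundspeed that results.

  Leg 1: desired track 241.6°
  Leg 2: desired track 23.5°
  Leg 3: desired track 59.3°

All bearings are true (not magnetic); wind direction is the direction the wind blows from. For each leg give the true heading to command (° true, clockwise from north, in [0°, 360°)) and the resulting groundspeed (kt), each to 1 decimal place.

Leg 1: heading=232.7°, groundspeed=52.7 kt
Leg 2: heading=13.1°, groundspeed=155.1 kt
Leg 3: heading=67.0°, groundspeed=157.4 kt

Leg 1: desired track 241.6°; wind correction -8.9° → command heading 232.7°, groundspeed 52.7 kt
Leg 2: desired track 23.5°; wind correction -10.4° → command heading 13.1°, groundspeed 155.1 kt
Leg 3: desired track 59.3°; wind correction +7.7° → command heading 67.0°, groundspeed 157.4 kt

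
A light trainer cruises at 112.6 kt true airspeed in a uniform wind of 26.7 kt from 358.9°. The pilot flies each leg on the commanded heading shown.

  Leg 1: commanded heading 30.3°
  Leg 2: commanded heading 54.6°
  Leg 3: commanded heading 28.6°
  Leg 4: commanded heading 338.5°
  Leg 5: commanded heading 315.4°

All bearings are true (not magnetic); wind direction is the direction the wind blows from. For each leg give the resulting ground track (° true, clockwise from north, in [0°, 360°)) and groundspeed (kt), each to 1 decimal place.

Leg 1: heading 30.3°; drift +8.8° → track 39.1°, groundspeed 90.9 kt
Leg 2: heading 54.6°; drift +12.7° → track 67.3°, groundspeed 100.0 kt
Leg 3: heading 28.6°; drift +8.4° → track 37.0°, groundspeed 90.4 kt
Leg 4: heading 338.5°; drift -6.1° → track 332.4°, groundspeed 88.1 kt
Leg 5: heading 315.4°; drift -11.2° → track 304.2°, groundspeed 95.0 kt

Leg 1: track=39.1°, groundspeed=90.9 kt
Leg 2: track=67.3°, groundspeed=100.0 kt
Leg 3: track=37.0°, groundspeed=90.4 kt
Leg 4: track=332.4°, groundspeed=88.1 kt
Leg 5: track=304.2°, groundspeed=95.0 kt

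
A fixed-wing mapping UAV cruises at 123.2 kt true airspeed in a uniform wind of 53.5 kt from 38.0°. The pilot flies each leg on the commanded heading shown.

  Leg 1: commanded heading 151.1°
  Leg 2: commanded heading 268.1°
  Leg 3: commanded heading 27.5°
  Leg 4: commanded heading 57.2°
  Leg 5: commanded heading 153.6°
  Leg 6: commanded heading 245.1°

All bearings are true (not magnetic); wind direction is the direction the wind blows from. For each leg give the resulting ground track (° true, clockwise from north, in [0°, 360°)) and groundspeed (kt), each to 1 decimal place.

Leg 1: track=169.9°, groundspeed=152.4 kt
Leg 2: track=253.5°, groundspeed=162.8 kt
Leg 3: track=19.6°, groundspeed=71.3 kt
Leg 4: track=70.8°, groundspeed=74.8 kt
Leg 5: track=171.9°, groundspeed=154.1 kt
Leg 6: track=237.0°, groundspeed=172.6 kt

Leg 1: heading 151.1°; drift +18.8° → track 169.9°, groundspeed 152.4 kt
Leg 2: heading 268.1°; drift -14.6° → track 253.5°, groundspeed 162.8 kt
Leg 3: heading 27.5°; drift -7.9° → track 19.6°, groundspeed 71.3 kt
Leg 4: heading 57.2°; drift +13.6° → track 70.8°, groundspeed 74.8 kt
Leg 5: heading 153.6°; drift +18.3° → track 171.9°, groundspeed 154.1 kt
Leg 6: heading 245.1°; drift -8.1° → track 237.0°, groundspeed 172.6 kt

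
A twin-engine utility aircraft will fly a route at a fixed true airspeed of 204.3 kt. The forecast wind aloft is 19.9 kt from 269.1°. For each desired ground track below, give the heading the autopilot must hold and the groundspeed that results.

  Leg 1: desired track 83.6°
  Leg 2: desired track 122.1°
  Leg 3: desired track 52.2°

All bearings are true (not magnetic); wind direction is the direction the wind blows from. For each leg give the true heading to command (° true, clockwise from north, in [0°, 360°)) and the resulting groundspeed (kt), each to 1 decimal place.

Leg 1: desired track 83.6°; wind correction -0.5° → command heading 83.1°, groundspeed 224.1 kt
Leg 2: desired track 122.1°; wind correction +3.0° → command heading 125.1°, groundspeed 220.7 kt
Leg 3: desired track 52.2°; wind correction -3.4° → command heading 48.8°, groundspeed 219.9 kt

Leg 1: heading=83.1°, groundspeed=224.1 kt
Leg 2: heading=125.1°, groundspeed=220.7 kt
Leg 3: heading=48.8°, groundspeed=219.9 kt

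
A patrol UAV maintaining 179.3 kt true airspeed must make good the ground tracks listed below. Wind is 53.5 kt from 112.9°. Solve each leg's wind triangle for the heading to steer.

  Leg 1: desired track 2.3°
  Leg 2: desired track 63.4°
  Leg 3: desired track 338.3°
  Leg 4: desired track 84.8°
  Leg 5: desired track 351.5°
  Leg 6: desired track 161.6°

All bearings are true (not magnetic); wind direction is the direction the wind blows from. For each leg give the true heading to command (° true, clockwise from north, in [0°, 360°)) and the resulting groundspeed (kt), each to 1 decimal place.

Leg 1: heading=18.5°, groundspeed=191.0 kt
Leg 2: heading=76.5°, groundspeed=139.9 kt
Leg 3: heading=350.6°, groundspeed=212.8 kt
Leg 4: heading=92.9°, groundspeed=130.3 kt
Leg 5: heading=6.3°, groundspeed=201.3 kt
Leg 6: heading=148.6°, groundspeed=139.4 kt

Leg 1: desired track 2.3°; wind correction +16.2° → command heading 18.5°, groundspeed 191.0 kt
Leg 2: desired track 63.4°; wind correction +13.1° → command heading 76.5°, groundspeed 139.9 kt
Leg 3: desired track 338.3°; wind correction +12.3° → command heading 350.6°, groundspeed 212.8 kt
Leg 4: desired track 84.8°; wind correction +8.1° → command heading 92.9°, groundspeed 130.3 kt
Leg 5: desired track 351.5°; wind correction +14.8° → command heading 6.3°, groundspeed 201.3 kt
Leg 6: desired track 161.6°; wind correction -13.0° → command heading 148.6°, groundspeed 139.4 kt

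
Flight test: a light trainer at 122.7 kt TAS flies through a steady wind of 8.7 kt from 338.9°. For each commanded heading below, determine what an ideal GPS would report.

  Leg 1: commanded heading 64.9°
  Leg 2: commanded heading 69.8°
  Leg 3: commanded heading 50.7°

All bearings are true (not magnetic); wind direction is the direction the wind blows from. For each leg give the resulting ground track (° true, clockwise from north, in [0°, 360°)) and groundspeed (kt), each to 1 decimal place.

Leg 1: track=69.0°, groundspeed=122.4 kt
Leg 2: track=73.9°, groundspeed=123.1 kt
Leg 3: track=54.6°, groundspeed=120.3 kt

Leg 1: heading 64.9°; drift +4.1° → track 69.0°, groundspeed 122.4 kt
Leg 2: heading 69.8°; drift +4.1° → track 73.9°, groundspeed 123.1 kt
Leg 3: heading 50.7°; drift +3.9° → track 54.6°, groundspeed 120.3 kt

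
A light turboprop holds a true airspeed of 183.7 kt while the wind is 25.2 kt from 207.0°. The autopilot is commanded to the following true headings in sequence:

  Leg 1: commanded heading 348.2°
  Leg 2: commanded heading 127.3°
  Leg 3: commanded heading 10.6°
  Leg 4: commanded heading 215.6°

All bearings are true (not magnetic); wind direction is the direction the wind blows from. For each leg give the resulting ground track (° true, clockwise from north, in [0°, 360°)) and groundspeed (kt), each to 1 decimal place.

Leg 1: heading 348.2°; drift +4.4° → track 352.6°, groundspeed 204.0 kt
Leg 2: heading 127.3°; drift -7.9° → track 119.4°, groundspeed 180.9 kt
Leg 3: heading 10.6°; drift +2.0° → track 12.6°, groundspeed 208.0 kt
Leg 4: heading 215.6°; drift +1.4° → track 217.0°, groundspeed 158.8 kt

Leg 1: track=352.6°, groundspeed=204.0 kt
Leg 2: track=119.4°, groundspeed=180.9 kt
Leg 3: track=12.6°, groundspeed=208.0 kt
Leg 4: track=217.0°, groundspeed=158.8 kt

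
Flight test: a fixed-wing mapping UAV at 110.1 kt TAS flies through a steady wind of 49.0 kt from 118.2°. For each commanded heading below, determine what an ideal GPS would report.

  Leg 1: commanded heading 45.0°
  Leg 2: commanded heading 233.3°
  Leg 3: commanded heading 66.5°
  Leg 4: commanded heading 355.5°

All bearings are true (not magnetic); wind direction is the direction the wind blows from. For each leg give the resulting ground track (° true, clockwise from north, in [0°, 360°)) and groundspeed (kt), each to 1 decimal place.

Leg 1: heading 45.0°; drift -26.1° → track 18.9°, groundspeed 106.8 kt
Leg 2: heading 233.3°; drift +18.7° → track 252.0°, groundspeed 138.2 kt
Leg 3: heading 66.5°; drift -25.7° → track 40.8°, groundspeed 88.5 kt
Leg 4: heading 355.5°; drift -16.8° → track 338.7°, groundspeed 142.7 kt

Leg 1: track=18.9°, groundspeed=106.8 kt
Leg 2: track=252.0°, groundspeed=138.2 kt
Leg 3: track=40.8°, groundspeed=88.5 kt
Leg 4: track=338.7°, groundspeed=142.7 kt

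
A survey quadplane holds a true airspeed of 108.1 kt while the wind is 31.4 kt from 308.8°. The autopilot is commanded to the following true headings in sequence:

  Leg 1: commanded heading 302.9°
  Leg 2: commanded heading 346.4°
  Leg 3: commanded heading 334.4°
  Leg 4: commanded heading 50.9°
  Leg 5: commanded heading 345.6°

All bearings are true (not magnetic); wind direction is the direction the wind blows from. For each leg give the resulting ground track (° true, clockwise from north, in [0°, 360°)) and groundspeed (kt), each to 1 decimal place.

Leg 1: track=300.5°, groundspeed=76.9 kt
Leg 2: track=359.4°, groundspeed=85.4 kt
Leg 3: track=344.1°, groundspeed=80.9 kt
Leg 4: track=65.9°, groundspeed=118.7 kt
Leg 5: track=358.4°, groundspeed=85.1 kt

Leg 1: heading 302.9°; drift -2.4° → track 300.5°, groundspeed 76.9 kt
Leg 2: heading 346.4°; drift +13.0° → track 359.4°, groundspeed 85.4 kt
Leg 3: heading 334.4°; drift +9.7° → track 344.1°, groundspeed 80.9 kt
Leg 4: heading 50.9°; drift +15.0° → track 65.9°, groundspeed 118.7 kt
Leg 5: heading 345.6°; drift +12.8° → track 358.4°, groundspeed 85.1 kt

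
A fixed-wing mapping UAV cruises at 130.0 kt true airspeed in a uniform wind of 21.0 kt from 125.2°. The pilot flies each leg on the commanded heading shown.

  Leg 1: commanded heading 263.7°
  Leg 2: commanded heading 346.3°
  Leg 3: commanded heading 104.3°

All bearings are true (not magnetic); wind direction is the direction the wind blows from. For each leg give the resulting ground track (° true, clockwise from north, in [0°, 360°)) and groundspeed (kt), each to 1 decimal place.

Leg 1: track=269.2°, groundspeed=146.4 kt
Leg 2: track=340.9°, groundspeed=146.5 kt
Leg 3: track=100.4°, groundspeed=110.6 kt

Leg 1: heading 263.7°; drift +5.5° → track 269.2°, groundspeed 146.4 kt
Leg 2: heading 346.3°; drift -5.4° → track 340.9°, groundspeed 146.5 kt
Leg 3: heading 104.3°; drift -3.9° → track 100.4°, groundspeed 110.6 kt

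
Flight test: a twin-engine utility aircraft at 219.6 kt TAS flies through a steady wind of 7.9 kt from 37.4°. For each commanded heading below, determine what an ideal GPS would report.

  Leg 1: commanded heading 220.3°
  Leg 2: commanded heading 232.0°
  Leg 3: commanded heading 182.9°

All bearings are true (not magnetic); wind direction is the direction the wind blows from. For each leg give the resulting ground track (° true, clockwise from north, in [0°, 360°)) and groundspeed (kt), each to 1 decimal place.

Leg 1: heading 220.3°; drift -0.1° → track 220.2°, groundspeed 227.5 kt
Leg 2: heading 232.0°; drift -0.5° → track 231.5°, groundspeed 227.3 kt
Leg 3: heading 182.9°; drift +1.1° → track 184.0°, groundspeed 226.2 kt

Leg 1: track=220.2°, groundspeed=227.5 kt
Leg 2: track=231.5°, groundspeed=227.3 kt
Leg 3: track=184.0°, groundspeed=226.2 kt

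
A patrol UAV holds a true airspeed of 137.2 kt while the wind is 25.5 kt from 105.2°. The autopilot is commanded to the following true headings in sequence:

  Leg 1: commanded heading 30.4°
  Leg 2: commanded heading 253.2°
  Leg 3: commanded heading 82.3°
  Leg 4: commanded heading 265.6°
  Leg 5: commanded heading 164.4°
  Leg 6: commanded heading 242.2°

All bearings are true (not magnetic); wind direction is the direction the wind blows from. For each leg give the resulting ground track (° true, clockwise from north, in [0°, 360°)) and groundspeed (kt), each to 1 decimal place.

Leg 1: track=19.7°, groundspeed=132.8 kt
Leg 2: track=258.1°, groundspeed=159.4 kt
Leg 3: track=77.3°, groundspeed=114.1 kt
Leg 4: track=268.6°, groundspeed=161.4 kt
Leg 5: track=174.4°, groundspeed=126.1 kt
Leg 6: track=248.6°, groundspeed=156.8 kt

Leg 1: heading 30.4°; drift -10.7° → track 19.7°, groundspeed 132.8 kt
Leg 2: heading 253.2°; drift +4.9° → track 258.1°, groundspeed 159.4 kt
Leg 3: heading 82.3°; drift -5.0° → track 77.3°, groundspeed 114.1 kt
Leg 4: heading 265.6°; drift +3.0° → track 268.6°, groundspeed 161.4 kt
Leg 5: heading 164.4°; drift +10.0° → track 174.4°, groundspeed 126.1 kt
Leg 6: heading 242.2°; drift +6.4° → track 248.6°, groundspeed 156.8 kt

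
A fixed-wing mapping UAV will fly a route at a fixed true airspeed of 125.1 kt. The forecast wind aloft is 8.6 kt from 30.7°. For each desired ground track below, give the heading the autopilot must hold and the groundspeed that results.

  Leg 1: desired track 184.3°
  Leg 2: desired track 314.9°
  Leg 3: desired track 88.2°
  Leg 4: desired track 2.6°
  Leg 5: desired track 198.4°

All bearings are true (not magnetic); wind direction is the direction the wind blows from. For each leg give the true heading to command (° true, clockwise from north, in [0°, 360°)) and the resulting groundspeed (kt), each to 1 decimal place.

Leg 1: desired track 184.3°; wind correction -1.8° → command heading 182.5°, groundspeed 132.7 kt
Leg 2: desired track 314.9°; wind correction +3.8° → command heading 318.7°, groundspeed 122.7 kt
Leg 3: desired track 88.2°; wind correction -3.3° → command heading 84.9°, groundspeed 120.3 kt
Leg 4: desired track 2.6°; wind correction +1.9° → command heading 4.5°, groundspeed 117.4 kt
Leg 5: desired track 198.4°; wind correction -0.8° → command heading 197.6°, groundspeed 133.5 kt

Leg 1: heading=182.5°, groundspeed=132.7 kt
Leg 2: heading=318.7°, groundspeed=122.7 kt
Leg 3: heading=84.9°, groundspeed=120.3 kt
Leg 4: heading=4.5°, groundspeed=117.4 kt
Leg 5: heading=197.6°, groundspeed=133.5 kt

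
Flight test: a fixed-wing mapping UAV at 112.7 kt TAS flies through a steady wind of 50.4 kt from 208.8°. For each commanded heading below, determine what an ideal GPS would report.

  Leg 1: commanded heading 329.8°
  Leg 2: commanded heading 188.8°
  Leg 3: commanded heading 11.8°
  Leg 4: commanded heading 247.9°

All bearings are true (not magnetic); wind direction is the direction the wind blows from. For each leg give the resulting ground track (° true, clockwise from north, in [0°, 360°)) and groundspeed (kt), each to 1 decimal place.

Leg 1: track=347.1°, groundspeed=145.2 kt
Leg 2: track=174.0°, groundspeed=67.6 kt
Leg 3: track=17.0°, groundspeed=161.6 kt
Leg 4: track=271.3°, groundspeed=80.2 kt

Leg 1: heading 329.8°; drift +17.3° → track 347.1°, groundspeed 145.2 kt
Leg 2: heading 188.8°; drift -14.8° → track 174.0°, groundspeed 67.6 kt
Leg 3: heading 11.8°; drift +5.2° → track 17.0°, groundspeed 161.6 kt
Leg 4: heading 247.9°; drift +23.4° → track 271.3°, groundspeed 80.2 kt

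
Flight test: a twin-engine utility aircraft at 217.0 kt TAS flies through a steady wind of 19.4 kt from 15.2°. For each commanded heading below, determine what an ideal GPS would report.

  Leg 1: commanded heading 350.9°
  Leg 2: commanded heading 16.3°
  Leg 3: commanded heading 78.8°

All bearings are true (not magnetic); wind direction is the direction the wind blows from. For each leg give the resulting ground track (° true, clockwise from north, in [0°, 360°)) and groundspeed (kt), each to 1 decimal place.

Leg 1: track=348.6°, groundspeed=199.5 kt
Leg 2: track=16.4°, groundspeed=197.6 kt
Leg 3: track=83.6°, groundspeed=209.1 kt

Leg 1: heading 350.9°; drift -2.3° → track 348.6°, groundspeed 199.5 kt
Leg 2: heading 16.3°; drift +0.1° → track 16.4°, groundspeed 197.6 kt
Leg 3: heading 78.8°; drift +4.8° → track 83.6°, groundspeed 209.1 kt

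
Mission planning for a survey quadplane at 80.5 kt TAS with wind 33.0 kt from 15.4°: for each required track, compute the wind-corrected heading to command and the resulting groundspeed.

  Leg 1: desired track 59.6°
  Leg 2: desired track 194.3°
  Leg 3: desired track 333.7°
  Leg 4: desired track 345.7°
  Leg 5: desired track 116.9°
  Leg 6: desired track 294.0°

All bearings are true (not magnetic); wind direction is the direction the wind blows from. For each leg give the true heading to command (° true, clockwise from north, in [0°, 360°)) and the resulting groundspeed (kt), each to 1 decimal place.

Leg 1: heading=43.0°, groundspeed=53.5 kt
Leg 2: heading=193.8°, groundspeed=113.5 kt
Leg 3: heading=349.5°, groundspeed=52.8 kt
Leg 4: heading=357.4°, groundspeed=50.2 kt
Leg 5: heading=93.2°, groundspeed=80.3 kt
Leg 6: heading=317.9°, groundspeed=68.7 kt

Leg 1: desired track 59.6°; wind correction -16.6° → command heading 43.0°, groundspeed 53.5 kt
Leg 2: desired track 194.3°; wind correction -0.5° → command heading 193.8°, groundspeed 113.5 kt
Leg 3: desired track 333.7°; wind correction +15.8° → command heading 349.5°, groundspeed 52.8 kt
Leg 4: desired track 345.7°; wind correction +11.7° → command heading 357.4°, groundspeed 50.2 kt
Leg 5: desired track 116.9°; wind correction -23.7° → command heading 93.2°, groundspeed 80.3 kt
Leg 6: desired track 294.0°; wind correction +23.9° → command heading 317.9°, groundspeed 68.7 kt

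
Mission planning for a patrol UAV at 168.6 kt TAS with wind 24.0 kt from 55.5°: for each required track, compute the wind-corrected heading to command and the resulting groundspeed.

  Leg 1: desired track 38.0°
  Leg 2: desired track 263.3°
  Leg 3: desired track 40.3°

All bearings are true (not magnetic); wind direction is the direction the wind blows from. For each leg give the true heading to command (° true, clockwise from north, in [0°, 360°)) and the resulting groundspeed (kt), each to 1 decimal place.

Leg 1: heading=40.5°, groundspeed=145.6 kt
Leg 2: heading=267.1°, groundspeed=189.5 kt
Leg 3: heading=42.4°, groundspeed=145.3 kt

Leg 1: desired track 38.0°; wind correction +2.5° → command heading 40.5°, groundspeed 145.6 kt
Leg 2: desired track 263.3°; wind correction +3.8° → command heading 267.1°, groundspeed 189.5 kt
Leg 3: desired track 40.3°; wind correction +2.1° → command heading 42.4°, groundspeed 145.3 kt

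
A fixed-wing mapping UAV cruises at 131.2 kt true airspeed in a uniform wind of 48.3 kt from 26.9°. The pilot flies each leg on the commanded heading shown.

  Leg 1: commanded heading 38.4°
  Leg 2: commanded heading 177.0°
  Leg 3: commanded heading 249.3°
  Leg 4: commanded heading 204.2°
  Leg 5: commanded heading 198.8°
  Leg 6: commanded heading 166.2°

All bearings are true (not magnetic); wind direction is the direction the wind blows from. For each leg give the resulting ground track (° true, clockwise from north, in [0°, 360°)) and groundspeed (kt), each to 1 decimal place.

Leg 1: heading 38.4°; drift +6.5° → track 44.9°, groundspeed 84.4 kt
Leg 2: heading 177.0°; drift +7.9° → track 184.9°, groundspeed 174.7 kt
Leg 3: heading 249.3°; drift -11.0° → track 238.3°, groundspeed 170.0 kt
Leg 4: heading 204.2°; drift +0.7° → track 204.9°, groundspeed 179.5 kt
Leg 5: heading 198.8°; drift +2.2° → track 201.0°, groundspeed 179.1 kt
Leg 6: heading 166.2°; drift +10.6° → track 176.8°, groundspeed 170.7 kt

Leg 1: track=44.9°, groundspeed=84.4 kt
Leg 2: track=184.9°, groundspeed=174.7 kt
Leg 3: track=238.3°, groundspeed=170.0 kt
Leg 4: track=204.9°, groundspeed=179.5 kt
Leg 5: track=201.0°, groundspeed=179.1 kt
Leg 6: track=176.8°, groundspeed=170.7 kt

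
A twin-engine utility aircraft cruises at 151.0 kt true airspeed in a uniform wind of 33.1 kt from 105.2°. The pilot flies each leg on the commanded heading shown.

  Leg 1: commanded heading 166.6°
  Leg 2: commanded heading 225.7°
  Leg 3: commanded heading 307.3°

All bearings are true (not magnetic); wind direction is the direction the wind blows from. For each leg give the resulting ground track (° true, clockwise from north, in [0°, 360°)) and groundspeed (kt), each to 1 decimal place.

Leg 1: heading 166.6°; drift +12.1° → track 178.7°, groundspeed 138.2 kt
Leg 2: heading 225.7°; drift +9.6° → track 235.3°, groundspeed 170.2 kt
Leg 3: heading 307.3°; drift -3.9° → track 303.4°, groundspeed 182.1 kt

Leg 1: track=178.7°, groundspeed=138.2 kt
Leg 2: track=235.3°, groundspeed=170.2 kt
Leg 3: track=303.4°, groundspeed=182.1 kt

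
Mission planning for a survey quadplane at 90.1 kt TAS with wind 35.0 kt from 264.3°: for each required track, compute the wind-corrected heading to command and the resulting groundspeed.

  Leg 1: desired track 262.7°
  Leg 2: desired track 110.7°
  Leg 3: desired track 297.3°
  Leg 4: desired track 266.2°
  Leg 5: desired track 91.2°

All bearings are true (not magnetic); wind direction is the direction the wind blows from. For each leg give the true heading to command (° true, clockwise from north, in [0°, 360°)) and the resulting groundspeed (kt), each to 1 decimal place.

Leg 1: heading=263.3°, groundspeed=55.1 kt
Leg 2: heading=120.6°, groundspeed=120.1 kt
Leg 3: heading=285.1°, groundspeed=58.7 kt
Leg 4: heading=265.5°, groundspeed=55.1 kt
Leg 5: heading=93.9°, groundspeed=124.7 kt

Leg 1: desired track 262.7°; wind correction +0.6° → command heading 263.3°, groundspeed 55.1 kt
Leg 2: desired track 110.7°; wind correction +9.9° → command heading 120.6°, groundspeed 120.1 kt
Leg 3: desired track 297.3°; wind correction -12.2° → command heading 285.1°, groundspeed 58.7 kt
Leg 4: desired track 266.2°; wind correction -0.7° → command heading 265.5°, groundspeed 55.1 kt
Leg 5: desired track 91.2°; wind correction +2.7° → command heading 93.9°, groundspeed 124.7 kt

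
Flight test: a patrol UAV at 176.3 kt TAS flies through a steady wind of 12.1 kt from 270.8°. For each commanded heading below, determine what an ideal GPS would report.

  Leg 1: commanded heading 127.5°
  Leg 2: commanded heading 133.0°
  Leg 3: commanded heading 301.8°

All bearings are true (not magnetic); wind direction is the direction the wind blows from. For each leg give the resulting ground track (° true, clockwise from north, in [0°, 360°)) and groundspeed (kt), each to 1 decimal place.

Leg 1: track=125.3°, groundspeed=186.1 kt
Leg 2: track=130.5°, groundspeed=185.4 kt
Leg 3: track=304.0°, groundspeed=166.0 kt

Leg 1: heading 127.5°; drift -2.2° → track 125.3°, groundspeed 186.1 kt
Leg 2: heading 133.0°; drift -2.5° → track 130.5°, groundspeed 185.4 kt
Leg 3: heading 301.8°; drift +2.2° → track 304.0°, groundspeed 166.0 kt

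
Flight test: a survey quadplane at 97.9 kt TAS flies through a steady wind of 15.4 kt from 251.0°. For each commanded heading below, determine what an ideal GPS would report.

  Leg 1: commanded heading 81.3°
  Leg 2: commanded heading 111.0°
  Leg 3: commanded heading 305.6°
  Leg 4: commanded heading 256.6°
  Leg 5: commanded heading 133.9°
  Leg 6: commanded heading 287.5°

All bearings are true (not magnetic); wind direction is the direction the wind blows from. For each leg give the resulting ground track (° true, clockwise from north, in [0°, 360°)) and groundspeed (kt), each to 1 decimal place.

Leg 1: track=79.9°, groundspeed=113.1 kt
Leg 2: track=105.8°, groundspeed=110.1 kt
Leg 3: track=313.6°, groundspeed=89.9 kt
Leg 4: track=257.6°, groundspeed=82.6 kt
Leg 5: track=126.5°, groundspeed=105.8 kt
Leg 6: track=293.6°, groundspeed=86.0 kt

Leg 1: heading 81.3°; drift -1.4° → track 79.9°, groundspeed 113.1 kt
Leg 2: heading 111.0°; drift -5.2° → track 105.8°, groundspeed 110.1 kt
Leg 3: heading 305.6°; drift +8.0° → track 313.6°, groundspeed 89.9 kt
Leg 4: heading 256.6°; drift +1.0° → track 257.6°, groundspeed 82.6 kt
Leg 5: heading 133.9°; drift -7.4° → track 126.5°, groundspeed 105.8 kt
Leg 6: heading 287.5°; drift +6.1° → track 293.6°, groundspeed 86.0 kt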